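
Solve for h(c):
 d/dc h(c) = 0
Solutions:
 h(c) = C1


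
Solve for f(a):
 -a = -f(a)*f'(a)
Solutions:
 f(a) = -sqrt(C1 + a^2)
 f(a) = sqrt(C1 + a^2)


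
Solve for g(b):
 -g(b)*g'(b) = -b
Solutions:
 g(b) = -sqrt(C1 + b^2)
 g(b) = sqrt(C1 + b^2)


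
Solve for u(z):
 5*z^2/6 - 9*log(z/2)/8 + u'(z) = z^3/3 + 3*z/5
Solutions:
 u(z) = C1 + z^4/12 - 5*z^3/18 + 3*z^2/10 + 9*z*log(z)/8 - 9*z/8 - 9*z*log(2)/8


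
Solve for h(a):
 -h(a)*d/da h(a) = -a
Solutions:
 h(a) = -sqrt(C1 + a^2)
 h(a) = sqrt(C1 + a^2)


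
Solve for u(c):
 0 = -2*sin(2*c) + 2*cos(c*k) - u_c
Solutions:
 u(c) = C1 + cos(2*c) + 2*sin(c*k)/k


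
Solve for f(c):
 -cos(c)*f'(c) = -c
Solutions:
 f(c) = C1 + Integral(c/cos(c), c)


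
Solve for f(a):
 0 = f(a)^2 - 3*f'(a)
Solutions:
 f(a) = -3/(C1 + a)


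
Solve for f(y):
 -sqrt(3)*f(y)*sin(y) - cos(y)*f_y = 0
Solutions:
 f(y) = C1*cos(y)^(sqrt(3))


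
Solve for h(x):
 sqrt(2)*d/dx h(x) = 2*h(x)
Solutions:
 h(x) = C1*exp(sqrt(2)*x)


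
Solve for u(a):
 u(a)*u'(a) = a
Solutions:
 u(a) = -sqrt(C1 + a^2)
 u(a) = sqrt(C1 + a^2)


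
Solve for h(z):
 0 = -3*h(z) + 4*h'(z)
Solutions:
 h(z) = C1*exp(3*z/4)


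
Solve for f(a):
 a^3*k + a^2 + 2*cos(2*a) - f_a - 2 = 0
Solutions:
 f(a) = C1 + a^4*k/4 + a^3/3 - 2*a + 2*sin(a)*cos(a)


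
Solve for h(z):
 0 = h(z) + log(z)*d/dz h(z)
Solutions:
 h(z) = C1*exp(-li(z))


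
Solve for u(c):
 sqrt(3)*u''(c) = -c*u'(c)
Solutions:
 u(c) = C1 + C2*erf(sqrt(2)*3^(3/4)*c/6)


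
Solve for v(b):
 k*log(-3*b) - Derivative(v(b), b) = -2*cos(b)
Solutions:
 v(b) = C1 + b*k*(log(-b) - 1) + b*k*log(3) + 2*sin(b)


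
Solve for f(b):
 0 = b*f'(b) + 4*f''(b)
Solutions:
 f(b) = C1 + C2*erf(sqrt(2)*b/4)


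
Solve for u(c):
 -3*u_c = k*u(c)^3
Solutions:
 u(c) = -sqrt(6)*sqrt(-1/(C1 - c*k))/2
 u(c) = sqrt(6)*sqrt(-1/(C1 - c*k))/2


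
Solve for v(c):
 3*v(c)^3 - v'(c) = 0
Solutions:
 v(c) = -sqrt(2)*sqrt(-1/(C1 + 3*c))/2
 v(c) = sqrt(2)*sqrt(-1/(C1 + 3*c))/2


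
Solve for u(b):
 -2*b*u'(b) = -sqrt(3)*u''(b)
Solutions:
 u(b) = C1 + C2*erfi(3^(3/4)*b/3)


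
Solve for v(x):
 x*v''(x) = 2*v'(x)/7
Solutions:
 v(x) = C1 + C2*x^(9/7)


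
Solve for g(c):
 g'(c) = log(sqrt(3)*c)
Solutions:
 g(c) = C1 + c*log(c) - c + c*log(3)/2


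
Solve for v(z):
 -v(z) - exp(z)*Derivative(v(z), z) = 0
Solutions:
 v(z) = C1*exp(exp(-z))


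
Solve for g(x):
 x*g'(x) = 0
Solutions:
 g(x) = C1


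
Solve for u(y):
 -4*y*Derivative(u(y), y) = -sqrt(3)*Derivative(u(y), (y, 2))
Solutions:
 u(y) = C1 + C2*erfi(sqrt(2)*3^(3/4)*y/3)


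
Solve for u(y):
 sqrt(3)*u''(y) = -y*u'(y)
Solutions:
 u(y) = C1 + C2*erf(sqrt(2)*3^(3/4)*y/6)


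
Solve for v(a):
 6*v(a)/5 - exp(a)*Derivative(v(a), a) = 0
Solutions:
 v(a) = C1*exp(-6*exp(-a)/5)


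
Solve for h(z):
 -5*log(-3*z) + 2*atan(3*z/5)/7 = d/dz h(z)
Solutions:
 h(z) = C1 - 5*z*log(-z) + 2*z*atan(3*z/5)/7 - 5*z*log(3) + 5*z - 5*log(9*z^2 + 25)/21


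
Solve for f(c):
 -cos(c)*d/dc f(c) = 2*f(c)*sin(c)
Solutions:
 f(c) = C1*cos(c)^2


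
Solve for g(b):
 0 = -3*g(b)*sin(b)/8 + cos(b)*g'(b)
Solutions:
 g(b) = C1/cos(b)^(3/8)


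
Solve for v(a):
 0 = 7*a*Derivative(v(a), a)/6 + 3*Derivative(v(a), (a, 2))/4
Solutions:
 v(a) = C1 + C2*erf(sqrt(7)*a/3)


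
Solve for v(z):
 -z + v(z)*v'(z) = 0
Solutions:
 v(z) = -sqrt(C1 + z^2)
 v(z) = sqrt(C1 + z^2)


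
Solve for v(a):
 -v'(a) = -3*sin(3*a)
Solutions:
 v(a) = C1 - cos(3*a)


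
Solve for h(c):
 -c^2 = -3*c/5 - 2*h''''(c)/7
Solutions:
 h(c) = C1 + C2*c + C3*c^2 + C4*c^3 + 7*c^6/720 - 7*c^5/400


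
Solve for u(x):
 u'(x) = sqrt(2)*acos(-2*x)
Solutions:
 u(x) = C1 + sqrt(2)*(x*acos(-2*x) + sqrt(1 - 4*x^2)/2)


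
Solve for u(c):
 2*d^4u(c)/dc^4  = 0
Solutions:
 u(c) = C1 + C2*c + C3*c^2 + C4*c^3


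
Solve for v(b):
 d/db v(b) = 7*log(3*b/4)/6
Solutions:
 v(b) = C1 + 7*b*log(b)/6 - 7*b*log(2)/3 - 7*b/6 + 7*b*log(3)/6


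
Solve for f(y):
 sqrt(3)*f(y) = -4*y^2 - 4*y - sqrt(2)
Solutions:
 f(y) = -4*sqrt(3)*y^2/3 - 4*sqrt(3)*y/3 - sqrt(6)/3


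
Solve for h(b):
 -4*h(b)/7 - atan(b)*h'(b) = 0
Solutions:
 h(b) = C1*exp(-4*Integral(1/atan(b), b)/7)


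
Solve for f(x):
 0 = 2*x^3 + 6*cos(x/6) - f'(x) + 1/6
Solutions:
 f(x) = C1 + x^4/2 + x/6 + 36*sin(x/6)


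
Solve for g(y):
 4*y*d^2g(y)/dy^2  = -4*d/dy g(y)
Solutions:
 g(y) = C1 + C2*log(y)


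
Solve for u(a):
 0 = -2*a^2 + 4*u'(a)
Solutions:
 u(a) = C1 + a^3/6


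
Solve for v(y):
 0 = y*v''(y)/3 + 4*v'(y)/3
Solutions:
 v(y) = C1 + C2/y^3


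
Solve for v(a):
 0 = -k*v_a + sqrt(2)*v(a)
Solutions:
 v(a) = C1*exp(sqrt(2)*a/k)


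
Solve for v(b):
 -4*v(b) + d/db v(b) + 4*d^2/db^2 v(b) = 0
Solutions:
 v(b) = C1*exp(b*(-1 + sqrt(65))/8) + C2*exp(-b*(1 + sqrt(65))/8)


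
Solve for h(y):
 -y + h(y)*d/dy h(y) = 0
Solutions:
 h(y) = -sqrt(C1 + y^2)
 h(y) = sqrt(C1 + y^2)


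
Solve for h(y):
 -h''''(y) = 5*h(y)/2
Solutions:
 h(y) = (C1*sin(10^(1/4)*y/2) + C2*cos(10^(1/4)*y/2))*exp(-10^(1/4)*y/2) + (C3*sin(10^(1/4)*y/2) + C4*cos(10^(1/4)*y/2))*exp(10^(1/4)*y/2)


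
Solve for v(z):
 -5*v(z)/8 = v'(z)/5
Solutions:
 v(z) = C1*exp(-25*z/8)


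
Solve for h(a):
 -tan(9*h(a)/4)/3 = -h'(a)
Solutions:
 h(a) = -4*asin(C1*exp(3*a/4))/9 + 4*pi/9
 h(a) = 4*asin(C1*exp(3*a/4))/9


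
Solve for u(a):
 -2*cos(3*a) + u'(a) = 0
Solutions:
 u(a) = C1 + 2*sin(3*a)/3


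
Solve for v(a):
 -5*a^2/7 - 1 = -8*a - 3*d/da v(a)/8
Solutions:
 v(a) = C1 + 40*a^3/63 - 32*a^2/3 + 8*a/3


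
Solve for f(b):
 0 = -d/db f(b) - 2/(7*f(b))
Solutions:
 f(b) = -sqrt(C1 - 28*b)/7
 f(b) = sqrt(C1 - 28*b)/7


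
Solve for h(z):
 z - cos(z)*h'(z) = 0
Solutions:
 h(z) = C1 + Integral(z/cos(z), z)


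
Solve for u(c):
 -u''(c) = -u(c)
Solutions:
 u(c) = C1*exp(-c) + C2*exp(c)


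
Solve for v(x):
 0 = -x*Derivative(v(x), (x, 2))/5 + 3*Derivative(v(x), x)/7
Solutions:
 v(x) = C1 + C2*x^(22/7)


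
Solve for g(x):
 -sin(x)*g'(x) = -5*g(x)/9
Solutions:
 g(x) = C1*(cos(x) - 1)^(5/18)/(cos(x) + 1)^(5/18)


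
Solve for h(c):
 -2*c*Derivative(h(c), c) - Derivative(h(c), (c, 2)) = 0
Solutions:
 h(c) = C1 + C2*erf(c)


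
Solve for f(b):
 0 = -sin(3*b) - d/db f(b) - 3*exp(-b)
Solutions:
 f(b) = C1 + cos(3*b)/3 + 3*exp(-b)


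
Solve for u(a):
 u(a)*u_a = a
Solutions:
 u(a) = -sqrt(C1 + a^2)
 u(a) = sqrt(C1 + a^2)


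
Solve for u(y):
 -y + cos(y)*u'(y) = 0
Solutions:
 u(y) = C1 + Integral(y/cos(y), y)


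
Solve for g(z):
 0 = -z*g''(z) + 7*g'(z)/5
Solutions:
 g(z) = C1 + C2*z^(12/5)


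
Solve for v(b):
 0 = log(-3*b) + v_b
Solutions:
 v(b) = C1 - b*log(-b) + b*(1 - log(3))


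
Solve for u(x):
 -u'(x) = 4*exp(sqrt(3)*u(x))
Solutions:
 u(x) = sqrt(3)*(2*log(1/(C1 + 4*x)) - log(3))/6


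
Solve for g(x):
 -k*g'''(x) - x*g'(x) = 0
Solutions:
 g(x) = C1 + Integral(C2*airyai(x*(-1/k)^(1/3)) + C3*airybi(x*(-1/k)^(1/3)), x)


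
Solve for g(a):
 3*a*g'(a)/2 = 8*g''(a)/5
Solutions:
 g(a) = C1 + C2*erfi(sqrt(30)*a/8)


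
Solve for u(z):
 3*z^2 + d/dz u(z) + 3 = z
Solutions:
 u(z) = C1 - z^3 + z^2/2 - 3*z


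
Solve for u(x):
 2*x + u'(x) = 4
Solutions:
 u(x) = C1 - x^2 + 4*x


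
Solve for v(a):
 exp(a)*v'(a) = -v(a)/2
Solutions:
 v(a) = C1*exp(exp(-a)/2)


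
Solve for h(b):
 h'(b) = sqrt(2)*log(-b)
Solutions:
 h(b) = C1 + sqrt(2)*b*log(-b) - sqrt(2)*b


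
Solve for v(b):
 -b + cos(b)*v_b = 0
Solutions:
 v(b) = C1 + Integral(b/cos(b), b)


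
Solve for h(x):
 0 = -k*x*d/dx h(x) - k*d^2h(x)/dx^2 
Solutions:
 h(x) = C1 + C2*erf(sqrt(2)*x/2)


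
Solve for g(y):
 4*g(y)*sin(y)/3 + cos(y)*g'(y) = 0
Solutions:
 g(y) = C1*cos(y)^(4/3)


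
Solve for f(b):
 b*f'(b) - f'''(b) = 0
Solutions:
 f(b) = C1 + Integral(C2*airyai(b) + C3*airybi(b), b)


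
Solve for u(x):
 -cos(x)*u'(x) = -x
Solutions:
 u(x) = C1 + Integral(x/cos(x), x)


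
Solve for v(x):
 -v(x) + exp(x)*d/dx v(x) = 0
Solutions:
 v(x) = C1*exp(-exp(-x))


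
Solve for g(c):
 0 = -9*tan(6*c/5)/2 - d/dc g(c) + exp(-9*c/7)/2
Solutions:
 g(c) = C1 - 15*log(tan(6*c/5)^2 + 1)/8 - 7*exp(-9*c/7)/18


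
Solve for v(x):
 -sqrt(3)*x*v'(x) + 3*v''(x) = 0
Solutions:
 v(x) = C1 + C2*erfi(sqrt(2)*3^(3/4)*x/6)


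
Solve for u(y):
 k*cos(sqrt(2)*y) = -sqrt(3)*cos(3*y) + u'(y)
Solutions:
 u(y) = C1 + sqrt(2)*k*sin(sqrt(2)*y)/2 + sqrt(3)*sin(3*y)/3


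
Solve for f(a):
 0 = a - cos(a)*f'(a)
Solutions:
 f(a) = C1 + Integral(a/cos(a), a)


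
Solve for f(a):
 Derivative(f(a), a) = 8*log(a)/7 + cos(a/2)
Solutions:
 f(a) = C1 + 8*a*log(a)/7 - 8*a/7 + 2*sin(a/2)


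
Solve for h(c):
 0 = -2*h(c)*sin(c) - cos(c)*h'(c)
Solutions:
 h(c) = C1*cos(c)^2


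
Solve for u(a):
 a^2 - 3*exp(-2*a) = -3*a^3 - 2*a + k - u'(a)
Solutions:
 u(a) = C1 - 3*a^4/4 - a^3/3 - a^2 + a*k - 3*exp(-2*a)/2


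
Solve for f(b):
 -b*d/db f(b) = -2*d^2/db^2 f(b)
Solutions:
 f(b) = C1 + C2*erfi(b/2)


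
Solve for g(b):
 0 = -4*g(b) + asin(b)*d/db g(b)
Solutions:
 g(b) = C1*exp(4*Integral(1/asin(b), b))


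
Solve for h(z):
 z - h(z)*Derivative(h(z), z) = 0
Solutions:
 h(z) = -sqrt(C1 + z^2)
 h(z) = sqrt(C1 + z^2)


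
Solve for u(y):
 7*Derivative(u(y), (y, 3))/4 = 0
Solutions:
 u(y) = C1 + C2*y + C3*y^2


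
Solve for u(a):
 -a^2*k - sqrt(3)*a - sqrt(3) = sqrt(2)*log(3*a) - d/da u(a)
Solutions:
 u(a) = C1 + a^3*k/3 + sqrt(3)*a^2/2 + sqrt(2)*a*log(a) - sqrt(2)*a + sqrt(2)*a*log(3) + sqrt(3)*a


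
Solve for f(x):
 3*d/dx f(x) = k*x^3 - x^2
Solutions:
 f(x) = C1 + k*x^4/12 - x^3/9


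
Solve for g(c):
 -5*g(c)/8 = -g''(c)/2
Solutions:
 g(c) = C1*exp(-sqrt(5)*c/2) + C2*exp(sqrt(5)*c/2)


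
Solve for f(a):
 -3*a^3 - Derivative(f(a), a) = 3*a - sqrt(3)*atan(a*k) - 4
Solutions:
 f(a) = C1 - 3*a^4/4 - 3*a^2/2 + 4*a + sqrt(3)*Piecewise((a*atan(a*k) - log(a^2*k^2 + 1)/(2*k), Ne(k, 0)), (0, True))


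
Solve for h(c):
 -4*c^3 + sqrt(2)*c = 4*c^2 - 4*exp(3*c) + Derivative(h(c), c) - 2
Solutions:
 h(c) = C1 - c^4 - 4*c^3/3 + sqrt(2)*c^2/2 + 2*c + 4*exp(3*c)/3


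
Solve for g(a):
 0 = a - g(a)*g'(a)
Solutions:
 g(a) = -sqrt(C1 + a^2)
 g(a) = sqrt(C1 + a^2)


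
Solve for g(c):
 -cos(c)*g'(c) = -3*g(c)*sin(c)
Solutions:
 g(c) = C1/cos(c)^3


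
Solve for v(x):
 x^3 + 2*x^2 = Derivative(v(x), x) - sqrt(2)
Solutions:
 v(x) = C1 + x^4/4 + 2*x^3/3 + sqrt(2)*x


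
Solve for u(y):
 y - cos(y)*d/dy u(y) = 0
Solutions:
 u(y) = C1 + Integral(y/cos(y), y)


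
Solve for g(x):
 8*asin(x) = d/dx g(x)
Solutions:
 g(x) = C1 + 8*x*asin(x) + 8*sqrt(1 - x^2)


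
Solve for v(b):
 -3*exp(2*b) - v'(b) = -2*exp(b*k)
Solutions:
 v(b) = C1 - 3*exp(2*b)/2 + 2*exp(b*k)/k


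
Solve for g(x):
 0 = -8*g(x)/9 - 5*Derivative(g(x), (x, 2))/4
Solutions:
 g(x) = C1*sin(4*sqrt(10)*x/15) + C2*cos(4*sqrt(10)*x/15)


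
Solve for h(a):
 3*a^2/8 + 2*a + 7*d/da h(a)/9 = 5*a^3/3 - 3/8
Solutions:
 h(a) = C1 + 15*a^4/28 - 9*a^3/56 - 9*a^2/7 - 27*a/56


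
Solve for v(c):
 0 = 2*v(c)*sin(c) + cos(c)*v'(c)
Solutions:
 v(c) = C1*cos(c)^2


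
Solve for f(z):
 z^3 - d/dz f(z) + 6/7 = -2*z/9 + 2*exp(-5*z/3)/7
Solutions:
 f(z) = C1 + z^4/4 + z^2/9 + 6*z/7 + 6*exp(-5*z/3)/35


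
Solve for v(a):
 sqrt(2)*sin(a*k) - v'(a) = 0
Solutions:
 v(a) = C1 - sqrt(2)*cos(a*k)/k


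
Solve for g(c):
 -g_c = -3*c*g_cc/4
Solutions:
 g(c) = C1 + C2*c^(7/3)


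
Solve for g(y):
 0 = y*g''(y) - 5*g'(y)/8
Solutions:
 g(y) = C1 + C2*y^(13/8)


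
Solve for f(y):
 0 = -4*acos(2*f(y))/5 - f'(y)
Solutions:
 Integral(1/acos(2*_y), (_y, f(y))) = C1 - 4*y/5


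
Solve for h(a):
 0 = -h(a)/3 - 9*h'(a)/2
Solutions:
 h(a) = C1*exp(-2*a/27)


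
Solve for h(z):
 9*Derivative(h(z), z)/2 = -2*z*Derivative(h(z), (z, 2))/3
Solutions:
 h(z) = C1 + C2/z^(23/4)


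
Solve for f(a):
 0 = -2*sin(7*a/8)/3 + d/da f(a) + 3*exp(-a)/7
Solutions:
 f(a) = C1 - 16*cos(7*a/8)/21 + 3*exp(-a)/7


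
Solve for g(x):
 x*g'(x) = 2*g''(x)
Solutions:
 g(x) = C1 + C2*erfi(x/2)


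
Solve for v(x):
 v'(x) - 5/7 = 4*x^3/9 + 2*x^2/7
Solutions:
 v(x) = C1 + x^4/9 + 2*x^3/21 + 5*x/7


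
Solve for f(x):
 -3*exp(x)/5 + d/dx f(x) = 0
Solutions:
 f(x) = C1 + 3*exp(x)/5


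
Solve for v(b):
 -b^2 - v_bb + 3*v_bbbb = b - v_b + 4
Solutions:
 v(b) = C1 + C2*exp(2^(1/3)*b*(2/(sqrt(77) + 9)^(1/3) + 2^(1/3)*(sqrt(77) + 9)^(1/3))/12)*sin(2^(1/3)*sqrt(3)*b*(-2^(1/3)*(sqrt(77) + 9)^(1/3) + 2/(sqrt(77) + 9)^(1/3))/12) + C3*exp(2^(1/3)*b*(2/(sqrt(77) + 9)^(1/3) + 2^(1/3)*(sqrt(77) + 9)^(1/3))/12)*cos(2^(1/3)*sqrt(3)*b*(-2^(1/3)*(sqrt(77) + 9)^(1/3) + 2/(sqrt(77) + 9)^(1/3))/12) + C4*exp(-2^(1/3)*b*(2/(sqrt(77) + 9)^(1/3) + 2^(1/3)*(sqrt(77) + 9)^(1/3))/6) + b^3/3 + 3*b^2/2 + 7*b


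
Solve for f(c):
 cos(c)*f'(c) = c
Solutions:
 f(c) = C1 + Integral(c/cos(c), c)


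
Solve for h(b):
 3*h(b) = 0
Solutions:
 h(b) = 0


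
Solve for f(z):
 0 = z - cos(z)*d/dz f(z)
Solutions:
 f(z) = C1 + Integral(z/cos(z), z)


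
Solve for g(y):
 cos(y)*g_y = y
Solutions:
 g(y) = C1 + Integral(y/cos(y), y)


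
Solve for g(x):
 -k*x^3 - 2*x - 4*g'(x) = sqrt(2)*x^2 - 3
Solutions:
 g(x) = C1 - k*x^4/16 - sqrt(2)*x^3/12 - x^2/4 + 3*x/4


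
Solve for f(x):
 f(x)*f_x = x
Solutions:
 f(x) = -sqrt(C1 + x^2)
 f(x) = sqrt(C1 + x^2)


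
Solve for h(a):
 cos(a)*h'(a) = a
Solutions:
 h(a) = C1 + Integral(a/cos(a), a)


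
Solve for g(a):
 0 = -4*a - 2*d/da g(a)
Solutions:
 g(a) = C1 - a^2


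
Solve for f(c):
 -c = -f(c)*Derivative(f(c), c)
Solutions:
 f(c) = -sqrt(C1 + c^2)
 f(c) = sqrt(C1 + c^2)


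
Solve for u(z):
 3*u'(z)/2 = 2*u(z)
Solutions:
 u(z) = C1*exp(4*z/3)


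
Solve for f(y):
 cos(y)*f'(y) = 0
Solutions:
 f(y) = C1


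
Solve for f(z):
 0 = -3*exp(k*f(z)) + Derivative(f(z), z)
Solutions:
 f(z) = Piecewise((log(-1/(C1*k + 3*k*z))/k, Ne(k, 0)), (nan, True))
 f(z) = Piecewise((C1 + 3*z, Eq(k, 0)), (nan, True))


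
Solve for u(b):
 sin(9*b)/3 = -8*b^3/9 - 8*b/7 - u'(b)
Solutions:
 u(b) = C1 - 2*b^4/9 - 4*b^2/7 + cos(9*b)/27


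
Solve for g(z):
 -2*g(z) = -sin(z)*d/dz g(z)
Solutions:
 g(z) = C1*(cos(z) - 1)/(cos(z) + 1)


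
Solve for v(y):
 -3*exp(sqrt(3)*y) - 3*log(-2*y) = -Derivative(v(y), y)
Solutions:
 v(y) = C1 + 3*y*log(-y) + 3*y*(-1 + log(2)) + sqrt(3)*exp(sqrt(3)*y)


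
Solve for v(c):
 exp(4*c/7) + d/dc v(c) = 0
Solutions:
 v(c) = C1 - 7*exp(4*c/7)/4


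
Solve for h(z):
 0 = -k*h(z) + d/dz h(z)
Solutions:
 h(z) = C1*exp(k*z)


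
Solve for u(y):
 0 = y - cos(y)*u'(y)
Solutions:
 u(y) = C1 + Integral(y/cos(y), y)


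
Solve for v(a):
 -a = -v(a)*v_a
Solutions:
 v(a) = -sqrt(C1 + a^2)
 v(a) = sqrt(C1 + a^2)


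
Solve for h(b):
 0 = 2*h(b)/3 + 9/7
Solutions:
 h(b) = -27/14


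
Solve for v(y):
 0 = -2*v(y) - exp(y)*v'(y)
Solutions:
 v(y) = C1*exp(2*exp(-y))


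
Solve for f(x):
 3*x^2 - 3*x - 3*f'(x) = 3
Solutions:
 f(x) = C1 + x^3/3 - x^2/2 - x


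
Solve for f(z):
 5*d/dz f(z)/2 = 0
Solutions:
 f(z) = C1


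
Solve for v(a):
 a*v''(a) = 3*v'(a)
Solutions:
 v(a) = C1 + C2*a^4


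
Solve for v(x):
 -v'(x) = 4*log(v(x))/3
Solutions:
 li(v(x)) = C1 - 4*x/3


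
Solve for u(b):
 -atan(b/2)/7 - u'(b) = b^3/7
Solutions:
 u(b) = C1 - b^4/28 - b*atan(b/2)/7 + log(b^2 + 4)/7


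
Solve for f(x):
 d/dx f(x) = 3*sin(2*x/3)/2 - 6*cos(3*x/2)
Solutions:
 f(x) = C1 - 4*sin(3*x/2) - 9*cos(2*x/3)/4


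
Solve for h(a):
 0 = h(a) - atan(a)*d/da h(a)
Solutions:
 h(a) = C1*exp(Integral(1/atan(a), a))


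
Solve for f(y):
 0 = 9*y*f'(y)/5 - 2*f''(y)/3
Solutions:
 f(y) = C1 + C2*erfi(3*sqrt(15)*y/10)


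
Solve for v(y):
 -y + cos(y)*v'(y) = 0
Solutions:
 v(y) = C1 + Integral(y/cos(y), y)


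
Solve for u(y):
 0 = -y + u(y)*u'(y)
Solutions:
 u(y) = -sqrt(C1 + y^2)
 u(y) = sqrt(C1 + y^2)


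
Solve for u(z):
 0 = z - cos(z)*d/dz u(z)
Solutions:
 u(z) = C1 + Integral(z/cos(z), z)


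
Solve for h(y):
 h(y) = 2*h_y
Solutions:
 h(y) = C1*exp(y/2)


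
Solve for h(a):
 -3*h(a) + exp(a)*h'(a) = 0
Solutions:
 h(a) = C1*exp(-3*exp(-a))


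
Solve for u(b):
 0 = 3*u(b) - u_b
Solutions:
 u(b) = C1*exp(3*b)


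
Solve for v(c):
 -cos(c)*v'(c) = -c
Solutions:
 v(c) = C1 + Integral(c/cos(c), c)


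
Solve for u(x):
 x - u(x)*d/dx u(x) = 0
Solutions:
 u(x) = -sqrt(C1 + x^2)
 u(x) = sqrt(C1 + x^2)


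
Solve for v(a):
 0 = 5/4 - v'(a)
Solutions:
 v(a) = C1 + 5*a/4


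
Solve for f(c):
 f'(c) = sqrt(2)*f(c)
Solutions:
 f(c) = C1*exp(sqrt(2)*c)


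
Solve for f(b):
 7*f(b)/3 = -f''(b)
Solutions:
 f(b) = C1*sin(sqrt(21)*b/3) + C2*cos(sqrt(21)*b/3)


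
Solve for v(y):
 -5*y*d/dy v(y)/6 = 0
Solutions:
 v(y) = C1


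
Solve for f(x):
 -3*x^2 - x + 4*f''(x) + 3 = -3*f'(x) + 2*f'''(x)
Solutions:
 f(x) = C1 + C2*exp(x*(1 - sqrt(10)/2)) + C3*exp(x*(1 + sqrt(10)/2)) + x^3/3 - 7*x^2/6 + 31*x/9


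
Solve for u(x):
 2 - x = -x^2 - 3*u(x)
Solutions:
 u(x) = -x^2/3 + x/3 - 2/3


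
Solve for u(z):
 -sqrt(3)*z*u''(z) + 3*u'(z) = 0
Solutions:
 u(z) = C1 + C2*z^(1 + sqrt(3))


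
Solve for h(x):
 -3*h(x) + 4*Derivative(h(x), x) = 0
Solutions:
 h(x) = C1*exp(3*x/4)


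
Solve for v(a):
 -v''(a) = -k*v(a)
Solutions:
 v(a) = C1*exp(-a*sqrt(k)) + C2*exp(a*sqrt(k))


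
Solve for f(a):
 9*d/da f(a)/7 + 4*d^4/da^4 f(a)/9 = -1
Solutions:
 f(a) = C1 + C4*exp(-3*294^(1/3)*a/14) - 7*a/9 + (C2*sin(3*3^(5/6)*98^(1/3)*a/28) + C3*cos(3*3^(5/6)*98^(1/3)*a/28))*exp(3*294^(1/3)*a/28)


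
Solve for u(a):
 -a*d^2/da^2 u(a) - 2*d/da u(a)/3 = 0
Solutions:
 u(a) = C1 + C2*a^(1/3)


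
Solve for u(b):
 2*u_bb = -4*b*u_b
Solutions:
 u(b) = C1 + C2*erf(b)


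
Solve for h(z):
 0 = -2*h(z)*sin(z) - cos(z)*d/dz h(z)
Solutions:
 h(z) = C1*cos(z)^2


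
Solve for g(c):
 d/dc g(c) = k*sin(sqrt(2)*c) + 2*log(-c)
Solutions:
 g(c) = C1 + 2*c*log(-c) - 2*c - sqrt(2)*k*cos(sqrt(2)*c)/2


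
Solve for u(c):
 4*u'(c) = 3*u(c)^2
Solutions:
 u(c) = -4/(C1 + 3*c)


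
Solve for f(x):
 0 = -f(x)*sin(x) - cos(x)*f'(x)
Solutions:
 f(x) = C1*cos(x)


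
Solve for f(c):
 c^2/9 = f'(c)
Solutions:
 f(c) = C1 + c^3/27


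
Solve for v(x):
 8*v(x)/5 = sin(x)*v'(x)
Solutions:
 v(x) = C1*(cos(x) - 1)^(4/5)/(cos(x) + 1)^(4/5)


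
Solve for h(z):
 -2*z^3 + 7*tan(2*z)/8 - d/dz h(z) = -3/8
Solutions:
 h(z) = C1 - z^4/2 + 3*z/8 - 7*log(cos(2*z))/16


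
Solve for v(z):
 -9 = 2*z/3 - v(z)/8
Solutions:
 v(z) = 16*z/3 + 72


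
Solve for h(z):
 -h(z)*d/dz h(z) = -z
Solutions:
 h(z) = -sqrt(C1 + z^2)
 h(z) = sqrt(C1 + z^2)


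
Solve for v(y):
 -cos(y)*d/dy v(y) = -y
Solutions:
 v(y) = C1 + Integral(y/cos(y), y)


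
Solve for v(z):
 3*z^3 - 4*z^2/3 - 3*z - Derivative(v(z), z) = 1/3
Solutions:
 v(z) = C1 + 3*z^4/4 - 4*z^3/9 - 3*z^2/2 - z/3


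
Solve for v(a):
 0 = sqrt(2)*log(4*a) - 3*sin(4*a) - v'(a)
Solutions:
 v(a) = C1 + sqrt(2)*a*(log(a) - 1) + 2*sqrt(2)*a*log(2) + 3*cos(4*a)/4


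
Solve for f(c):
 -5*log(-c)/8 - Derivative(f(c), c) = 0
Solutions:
 f(c) = C1 - 5*c*log(-c)/8 + 5*c/8


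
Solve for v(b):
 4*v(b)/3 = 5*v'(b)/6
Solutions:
 v(b) = C1*exp(8*b/5)


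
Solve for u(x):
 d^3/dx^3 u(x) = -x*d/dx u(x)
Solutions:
 u(x) = C1 + Integral(C2*airyai(-x) + C3*airybi(-x), x)


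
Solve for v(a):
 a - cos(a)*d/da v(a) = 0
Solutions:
 v(a) = C1 + Integral(a/cos(a), a)


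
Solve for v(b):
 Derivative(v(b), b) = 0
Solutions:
 v(b) = C1


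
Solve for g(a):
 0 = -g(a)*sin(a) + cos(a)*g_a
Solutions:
 g(a) = C1/cos(a)


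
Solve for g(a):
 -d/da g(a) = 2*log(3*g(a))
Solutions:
 Integral(1/(log(_y) + log(3)), (_y, g(a)))/2 = C1 - a


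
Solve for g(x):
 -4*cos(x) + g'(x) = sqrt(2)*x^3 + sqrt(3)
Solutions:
 g(x) = C1 + sqrt(2)*x^4/4 + sqrt(3)*x + 4*sin(x)


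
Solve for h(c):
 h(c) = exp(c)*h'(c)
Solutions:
 h(c) = C1*exp(-exp(-c))


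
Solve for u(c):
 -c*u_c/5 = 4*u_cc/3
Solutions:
 u(c) = C1 + C2*erf(sqrt(30)*c/20)


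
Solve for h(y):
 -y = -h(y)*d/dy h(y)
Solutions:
 h(y) = -sqrt(C1 + y^2)
 h(y) = sqrt(C1 + y^2)


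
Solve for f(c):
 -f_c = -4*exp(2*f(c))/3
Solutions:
 f(c) = log(-1/(C1 + 4*c))/2 - log(2) + log(6)/2
 f(c) = log(-sqrt(-1/(C1 + 4*c))) - log(2) + log(6)/2


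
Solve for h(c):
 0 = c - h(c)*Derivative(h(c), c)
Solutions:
 h(c) = -sqrt(C1 + c^2)
 h(c) = sqrt(C1 + c^2)


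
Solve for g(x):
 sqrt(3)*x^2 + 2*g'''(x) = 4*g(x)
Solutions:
 g(x) = C3*exp(2^(1/3)*x) + sqrt(3)*x^2/4 + (C1*sin(2^(1/3)*sqrt(3)*x/2) + C2*cos(2^(1/3)*sqrt(3)*x/2))*exp(-2^(1/3)*x/2)


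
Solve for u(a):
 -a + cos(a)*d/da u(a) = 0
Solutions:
 u(a) = C1 + Integral(a/cos(a), a)


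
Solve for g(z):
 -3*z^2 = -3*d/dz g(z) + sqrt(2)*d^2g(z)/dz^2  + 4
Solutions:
 g(z) = C1 + C2*exp(3*sqrt(2)*z/2) + z^3/3 + sqrt(2)*z^2/3 + 16*z/9


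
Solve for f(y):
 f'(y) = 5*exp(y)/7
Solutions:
 f(y) = C1 + 5*exp(y)/7


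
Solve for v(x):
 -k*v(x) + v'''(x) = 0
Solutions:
 v(x) = C1*exp(k^(1/3)*x) + C2*exp(k^(1/3)*x*(-1 + sqrt(3)*I)/2) + C3*exp(-k^(1/3)*x*(1 + sqrt(3)*I)/2)


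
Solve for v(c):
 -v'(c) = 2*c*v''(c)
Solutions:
 v(c) = C1 + C2*sqrt(c)


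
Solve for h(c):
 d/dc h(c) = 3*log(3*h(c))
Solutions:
 -Integral(1/(log(_y) + log(3)), (_y, h(c)))/3 = C1 - c


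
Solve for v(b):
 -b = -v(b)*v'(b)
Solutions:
 v(b) = -sqrt(C1 + b^2)
 v(b) = sqrt(C1 + b^2)


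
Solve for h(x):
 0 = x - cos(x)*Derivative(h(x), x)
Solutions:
 h(x) = C1 + Integral(x/cos(x), x)


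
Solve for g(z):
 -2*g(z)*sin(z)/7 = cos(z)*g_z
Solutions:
 g(z) = C1*cos(z)^(2/7)


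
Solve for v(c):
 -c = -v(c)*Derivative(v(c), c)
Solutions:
 v(c) = -sqrt(C1 + c^2)
 v(c) = sqrt(C1 + c^2)


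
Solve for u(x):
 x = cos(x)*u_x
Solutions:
 u(x) = C1 + Integral(x/cos(x), x)


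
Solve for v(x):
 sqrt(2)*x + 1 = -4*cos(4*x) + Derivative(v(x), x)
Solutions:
 v(x) = C1 + sqrt(2)*x^2/2 + x + sin(4*x)


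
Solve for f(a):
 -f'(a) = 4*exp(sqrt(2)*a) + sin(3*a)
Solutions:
 f(a) = C1 - 2*sqrt(2)*exp(sqrt(2)*a) + cos(3*a)/3


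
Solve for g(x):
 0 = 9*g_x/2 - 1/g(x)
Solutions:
 g(x) = -sqrt(C1 + 4*x)/3
 g(x) = sqrt(C1 + 4*x)/3


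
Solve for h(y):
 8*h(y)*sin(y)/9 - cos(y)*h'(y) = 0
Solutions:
 h(y) = C1/cos(y)^(8/9)


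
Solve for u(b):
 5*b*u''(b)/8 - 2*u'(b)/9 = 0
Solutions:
 u(b) = C1 + C2*b^(61/45)


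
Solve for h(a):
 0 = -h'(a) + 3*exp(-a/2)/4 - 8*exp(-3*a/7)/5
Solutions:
 h(a) = C1 - 3*exp(-a/2)/2 + 56*exp(-3*a/7)/15


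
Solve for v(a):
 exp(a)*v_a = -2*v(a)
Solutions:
 v(a) = C1*exp(2*exp(-a))


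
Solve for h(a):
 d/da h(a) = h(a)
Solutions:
 h(a) = C1*exp(a)


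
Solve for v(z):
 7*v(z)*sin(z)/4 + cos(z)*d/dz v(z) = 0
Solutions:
 v(z) = C1*cos(z)^(7/4)


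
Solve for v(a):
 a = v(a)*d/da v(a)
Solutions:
 v(a) = -sqrt(C1 + a^2)
 v(a) = sqrt(C1 + a^2)


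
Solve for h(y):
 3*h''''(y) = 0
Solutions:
 h(y) = C1 + C2*y + C3*y^2 + C4*y^3


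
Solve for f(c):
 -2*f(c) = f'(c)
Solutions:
 f(c) = C1*exp(-2*c)


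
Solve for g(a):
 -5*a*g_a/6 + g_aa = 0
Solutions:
 g(a) = C1 + C2*erfi(sqrt(15)*a/6)


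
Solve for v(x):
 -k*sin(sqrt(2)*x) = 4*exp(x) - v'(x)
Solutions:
 v(x) = C1 - sqrt(2)*k*cos(sqrt(2)*x)/2 + 4*exp(x)


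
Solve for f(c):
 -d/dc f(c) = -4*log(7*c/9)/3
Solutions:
 f(c) = C1 + 4*c*log(c)/3 - 8*c*log(3)/3 - 4*c/3 + 4*c*log(7)/3


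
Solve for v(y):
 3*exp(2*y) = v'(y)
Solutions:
 v(y) = C1 + 3*exp(2*y)/2


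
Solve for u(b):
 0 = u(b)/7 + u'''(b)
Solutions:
 u(b) = C3*exp(-7^(2/3)*b/7) + (C1*sin(sqrt(3)*7^(2/3)*b/14) + C2*cos(sqrt(3)*7^(2/3)*b/14))*exp(7^(2/3)*b/14)


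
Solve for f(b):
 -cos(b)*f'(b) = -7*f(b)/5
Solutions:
 f(b) = C1*(sin(b) + 1)^(7/10)/(sin(b) - 1)^(7/10)


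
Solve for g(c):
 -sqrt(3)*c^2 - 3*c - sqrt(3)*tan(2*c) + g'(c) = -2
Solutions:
 g(c) = C1 + sqrt(3)*c^3/3 + 3*c^2/2 - 2*c - sqrt(3)*log(cos(2*c))/2


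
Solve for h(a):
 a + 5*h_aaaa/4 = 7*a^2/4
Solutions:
 h(a) = C1 + C2*a + C3*a^2 + C4*a^3 + 7*a^6/1800 - a^5/150


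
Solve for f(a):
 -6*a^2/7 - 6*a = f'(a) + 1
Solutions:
 f(a) = C1 - 2*a^3/7 - 3*a^2 - a


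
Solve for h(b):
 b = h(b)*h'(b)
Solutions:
 h(b) = -sqrt(C1 + b^2)
 h(b) = sqrt(C1 + b^2)


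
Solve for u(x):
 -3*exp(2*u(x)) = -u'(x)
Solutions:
 u(x) = log(-sqrt(-1/(C1 + 3*x))) - log(2)/2
 u(x) = log(-1/(C1 + 3*x))/2 - log(2)/2


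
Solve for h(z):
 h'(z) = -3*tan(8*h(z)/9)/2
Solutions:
 h(z) = -9*asin(C1*exp(-4*z/3))/8 + 9*pi/8
 h(z) = 9*asin(C1*exp(-4*z/3))/8


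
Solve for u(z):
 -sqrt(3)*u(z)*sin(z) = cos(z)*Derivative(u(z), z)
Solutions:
 u(z) = C1*cos(z)^(sqrt(3))


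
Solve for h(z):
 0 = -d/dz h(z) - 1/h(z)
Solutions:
 h(z) = -sqrt(C1 - 2*z)
 h(z) = sqrt(C1 - 2*z)


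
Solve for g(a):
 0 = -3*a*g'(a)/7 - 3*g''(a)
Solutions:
 g(a) = C1 + C2*erf(sqrt(14)*a/14)


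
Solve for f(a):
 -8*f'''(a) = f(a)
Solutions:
 f(a) = C3*exp(-a/2) + (C1*sin(sqrt(3)*a/4) + C2*cos(sqrt(3)*a/4))*exp(a/4)


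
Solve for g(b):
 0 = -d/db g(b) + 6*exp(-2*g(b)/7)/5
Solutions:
 g(b) = 7*log(-sqrt(C1 + 6*b)) - 7*log(35) + 7*log(70)/2
 g(b) = 7*log(C1 + 6*b)/2 - 7*log(35) + 7*log(70)/2


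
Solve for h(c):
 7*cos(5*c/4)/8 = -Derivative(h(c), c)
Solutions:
 h(c) = C1 - 7*sin(5*c/4)/10


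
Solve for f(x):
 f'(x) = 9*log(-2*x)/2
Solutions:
 f(x) = C1 + 9*x*log(-x)/2 + 9*x*(-1 + log(2))/2


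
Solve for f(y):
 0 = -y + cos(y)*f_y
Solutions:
 f(y) = C1 + Integral(y/cos(y), y)


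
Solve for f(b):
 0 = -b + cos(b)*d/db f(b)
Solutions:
 f(b) = C1 + Integral(b/cos(b), b)


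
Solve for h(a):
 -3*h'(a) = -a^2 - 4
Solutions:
 h(a) = C1 + a^3/9 + 4*a/3


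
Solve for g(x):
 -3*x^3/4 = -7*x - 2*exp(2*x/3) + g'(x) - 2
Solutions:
 g(x) = C1 - 3*x^4/16 + 7*x^2/2 + 2*x + 3*exp(2*x/3)


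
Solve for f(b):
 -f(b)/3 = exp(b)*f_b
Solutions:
 f(b) = C1*exp(exp(-b)/3)


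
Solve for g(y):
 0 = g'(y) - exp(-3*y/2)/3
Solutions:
 g(y) = C1 - 2*exp(-3*y/2)/9


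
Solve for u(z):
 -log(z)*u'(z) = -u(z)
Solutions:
 u(z) = C1*exp(li(z))


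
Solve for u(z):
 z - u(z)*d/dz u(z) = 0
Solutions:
 u(z) = -sqrt(C1 + z^2)
 u(z) = sqrt(C1 + z^2)


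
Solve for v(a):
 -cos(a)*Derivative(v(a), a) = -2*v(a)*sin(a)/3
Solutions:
 v(a) = C1/cos(a)^(2/3)


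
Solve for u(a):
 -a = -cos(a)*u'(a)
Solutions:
 u(a) = C1 + Integral(a/cos(a), a)


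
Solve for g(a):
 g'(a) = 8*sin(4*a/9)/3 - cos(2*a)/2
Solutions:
 g(a) = C1 - sin(2*a)/4 - 6*cos(4*a/9)


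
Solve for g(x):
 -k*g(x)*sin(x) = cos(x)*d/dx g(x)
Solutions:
 g(x) = C1*exp(k*log(cos(x)))


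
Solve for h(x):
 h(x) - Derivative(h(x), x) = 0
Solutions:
 h(x) = C1*exp(x)


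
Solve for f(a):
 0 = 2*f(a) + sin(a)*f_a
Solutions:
 f(a) = C1*(cos(a) + 1)/(cos(a) - 1)


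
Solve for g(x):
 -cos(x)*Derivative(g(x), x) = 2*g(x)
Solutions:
 g(x) = C1*(sin(x) - 1)/(sin(x) + 1)


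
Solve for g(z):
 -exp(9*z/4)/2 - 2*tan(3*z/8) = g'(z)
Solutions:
 g(z) = C1 - 2*exp(9*z/4)/9 + 16*log(cos(3*z/8))/3


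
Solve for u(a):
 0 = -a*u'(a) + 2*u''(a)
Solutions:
 u(a) = C1 + C2*erfi(a/2)


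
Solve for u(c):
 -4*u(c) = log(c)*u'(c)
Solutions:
 u(c) = C1*exp(-4*li(c))


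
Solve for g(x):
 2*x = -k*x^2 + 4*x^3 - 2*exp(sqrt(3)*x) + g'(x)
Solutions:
 g(x) = C1 + k*x^3/3 - x^4 + x^2 + 2*sqrt(3)*exp(sqrt(3)*x)/3


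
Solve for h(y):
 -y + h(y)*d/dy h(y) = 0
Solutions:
 h(y) = -sqrt(C1 + y^2)
 h(y) = sqrt(C1 + y^2)


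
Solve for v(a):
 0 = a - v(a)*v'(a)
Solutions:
 v(a) = -sqrt(C1 + a^2)
 v(a) = sqrt(C1 + a^2)


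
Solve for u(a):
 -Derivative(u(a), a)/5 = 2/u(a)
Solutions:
 u(a) = -sqrt(C1 - 20*a)
 u(a) = sqrt(C1 - 20*a)


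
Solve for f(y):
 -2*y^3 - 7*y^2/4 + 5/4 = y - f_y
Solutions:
 f(y) = C1 + y^4/2 + 7*y^3/12 + y^2/2 - 5*y/4


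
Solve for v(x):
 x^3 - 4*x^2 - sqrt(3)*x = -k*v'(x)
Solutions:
 v(x) = C1 - x^4/(4*k) + 4*x^3/(3*k) + sqrt(3)*x^2/(2*k)


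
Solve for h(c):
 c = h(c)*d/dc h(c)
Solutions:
 h(c) = -sqrt(C1 + c^2)
 h(c) = sqrt(C1 + c^2)


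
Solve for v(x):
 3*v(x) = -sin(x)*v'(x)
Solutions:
 v(x) = C1*(cos(x) + 1)^(3/2)/(cos(x) - 1)^(3/2)


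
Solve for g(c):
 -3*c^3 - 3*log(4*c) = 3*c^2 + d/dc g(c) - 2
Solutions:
 g(c) = C1 - 3*c^4/4 - c^3 - 3*c*log(c) - c*log(64) + 5*c


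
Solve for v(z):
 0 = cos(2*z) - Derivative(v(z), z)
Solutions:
 v(z) = C1 + sin(2*z)/2


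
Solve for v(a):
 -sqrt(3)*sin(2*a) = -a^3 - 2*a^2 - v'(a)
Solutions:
 v(a) = C1 - a^4/4 - 2*a^3/3 - sqrt(3)*cos(2*a)/2


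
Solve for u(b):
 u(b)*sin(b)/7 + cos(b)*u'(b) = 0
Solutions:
 u(b) = C1*cos(b)^(1/7)


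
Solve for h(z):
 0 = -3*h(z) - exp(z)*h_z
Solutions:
 h(z) = C1*exp(3*exp(-z))


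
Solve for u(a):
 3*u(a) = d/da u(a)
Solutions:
 u(a) = C1*exp(3*a)


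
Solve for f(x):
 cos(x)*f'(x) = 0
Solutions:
 f(x) = C1


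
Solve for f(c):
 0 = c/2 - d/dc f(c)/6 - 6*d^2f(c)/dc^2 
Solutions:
 f(c) = C1 + C2*exp(-c/36) + 3*c^2/2 - 108*c


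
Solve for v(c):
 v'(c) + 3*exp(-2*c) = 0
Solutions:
 v(c) = C1 + 3*exp(-2*c)/2


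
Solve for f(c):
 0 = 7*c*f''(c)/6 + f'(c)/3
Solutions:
 f(c) = C1 + C2*c^(5/7)


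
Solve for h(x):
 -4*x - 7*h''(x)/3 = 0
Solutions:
 h(x) = C1 + C2*x - 2*x^3/7


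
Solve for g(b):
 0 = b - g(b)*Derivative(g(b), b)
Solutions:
 g(b) = -sqrt(C1 + b^2)
 g(b) = sqrt(C1 + b^2)


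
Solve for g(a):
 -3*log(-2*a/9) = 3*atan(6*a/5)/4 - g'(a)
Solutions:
 g(a) = C1 + 3*a*log(-a) + 3*a*atan(6*a/5)/4 - 6*a*log(3) - 3*a + 3*a*log(2) - 5*log(36*a^2 + 25)/16


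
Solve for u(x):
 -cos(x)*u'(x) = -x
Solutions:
 u(x) = C1 + Integral(x/cos(x), x)


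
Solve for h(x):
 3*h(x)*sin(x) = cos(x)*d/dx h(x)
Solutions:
 h(x) = C1/cos(x)^3


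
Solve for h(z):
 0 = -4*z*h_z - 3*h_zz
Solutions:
 h(z) = C1 + C2*erf(sqrt(6)*z/3)


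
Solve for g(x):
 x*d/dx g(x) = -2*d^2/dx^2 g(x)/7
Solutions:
 g(x) = C1 + C2*erf(sqrt(7)*x/2)


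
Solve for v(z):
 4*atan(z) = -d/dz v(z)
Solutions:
 v(z) = C1 - 4*z*atan(z) + 2*log(z^2 + 1)


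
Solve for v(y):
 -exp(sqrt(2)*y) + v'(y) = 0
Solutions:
 v(y) = C1 + sqrt(2)*exp(sqrt(2)*y)/2


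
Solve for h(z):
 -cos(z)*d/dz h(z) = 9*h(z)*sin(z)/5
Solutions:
 h(z) = C1*cos(z)^(9/5)


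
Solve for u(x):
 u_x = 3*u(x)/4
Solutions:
 u(x) = C1*exp(3*x/4)


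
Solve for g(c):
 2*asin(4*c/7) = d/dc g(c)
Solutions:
 g(c) = C1 + 2*c*asin(4*c/7) + sqrt(49 - 16*c^2)/2


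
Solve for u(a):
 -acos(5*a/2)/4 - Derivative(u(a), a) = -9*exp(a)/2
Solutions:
 u(a) = C1 - a*acos(5*a/2)/4 + sqrt(4 - 25*a^2)/20 + 9*exp(a)/2


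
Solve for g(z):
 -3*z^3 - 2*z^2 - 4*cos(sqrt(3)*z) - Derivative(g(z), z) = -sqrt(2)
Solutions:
 g(z) = C1 - 3*z^4/4 - 2*z^3/3 + sqrt(2)*z - 4*sqrt(3)*sin(sqrt(3)*z)/3


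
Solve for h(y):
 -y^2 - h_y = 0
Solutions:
 h(y) = C1 - y^3/3


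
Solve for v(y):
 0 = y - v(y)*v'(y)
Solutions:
 v(y) = -sqrt(C1 + y^2)
 v(y) = sqrt(C1 + y^2)


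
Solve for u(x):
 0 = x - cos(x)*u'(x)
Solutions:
 u(x) = C1 + Integral(x/cos(x), x)


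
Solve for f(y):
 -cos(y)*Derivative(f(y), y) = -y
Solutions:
 f(y) = C1 + Integral(y/cos(y), y)


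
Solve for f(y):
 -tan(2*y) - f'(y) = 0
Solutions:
 f(y) = C1 + log(cos(2*y))/2


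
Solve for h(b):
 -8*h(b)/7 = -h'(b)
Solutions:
 h(b) = C1*exp(8*b/7)


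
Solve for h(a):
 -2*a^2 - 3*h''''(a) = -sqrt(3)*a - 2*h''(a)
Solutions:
 h(a) = C1 + C2*a + C3*exp(-sqrt(6)*a/3) + C4*exp(sqrt(6)*a/3) + a^4/12 - sqrt(3)*a^3/12 + 3*a^2/2


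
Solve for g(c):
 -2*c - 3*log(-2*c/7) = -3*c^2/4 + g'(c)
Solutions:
 g(c) = C1 + c^3/4 - c^2 - 3*c*log(-c) + 3*c*(-log(2) + 1 + log(7))


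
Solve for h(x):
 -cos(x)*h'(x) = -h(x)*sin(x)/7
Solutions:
 h(x) = C1/cos(x)^(1/7)


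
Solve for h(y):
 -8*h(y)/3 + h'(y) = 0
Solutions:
 h(y) = C1*exp(8*y/3)


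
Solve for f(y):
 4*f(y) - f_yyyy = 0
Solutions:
 f(y) = C1*exp(-sqrt(2)*y) + C2*exp(sqrt(2)*y) + C3*sin(sqrt(2)*y) + C4*cos(sqrt(2)*y)


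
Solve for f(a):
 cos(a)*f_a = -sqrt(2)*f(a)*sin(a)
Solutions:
 f(a) = C1*cos(a)^(sqrt(2))


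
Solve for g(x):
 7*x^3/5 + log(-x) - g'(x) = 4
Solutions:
 g(x) = C1 + 7*x^4/20 + x*log(-x) - 5*x


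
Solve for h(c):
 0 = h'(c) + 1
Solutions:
 h(c) = C1 - c


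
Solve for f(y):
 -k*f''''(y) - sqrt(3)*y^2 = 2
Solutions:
 f(y) = C1 + C2*y + C3*y^2 + C4*y^3 - sqrt(3)*y^6/(360*k) - y^4/(12*k)


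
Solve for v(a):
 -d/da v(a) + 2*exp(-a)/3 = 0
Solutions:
 v(a) = C1 - 2*exp(-a)/3


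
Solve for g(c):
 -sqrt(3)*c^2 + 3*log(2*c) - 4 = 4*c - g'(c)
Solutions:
 g(c) = C1 + sqrt(3)*c^3/3 + 2*c^2 - 3*c*log(c) - c*log(8) + 7*c


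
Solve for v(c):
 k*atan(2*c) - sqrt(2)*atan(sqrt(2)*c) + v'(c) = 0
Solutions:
 v(c) = C1 - k*(c*atan(2*c) - log(4*c^2 + 1)/4) + sqrt(2)*(c*atan(sqrt(2)*c) - sqrt(2)*log(2*c^2 + 1)/4)


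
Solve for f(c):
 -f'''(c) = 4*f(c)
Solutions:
 f(c) = C3*exp(-2^(2/3)*c) + (C1*sin(2^(2/3)*sqrt(3)*c/2) + C2*cos(2^(2/3)*sqrt(3)*c/2))*exp(2^(2/3)*c/2)


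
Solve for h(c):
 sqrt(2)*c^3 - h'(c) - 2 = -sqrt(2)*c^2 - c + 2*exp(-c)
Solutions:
 h(c) = C1 + sqrt(2)*c^4/4 + sqrt(2)*c^3/3 + c^2/2 - 2*c + 2*exp(-c)


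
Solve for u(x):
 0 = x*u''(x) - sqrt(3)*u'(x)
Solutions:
 u(x) = C1 + C2*x^(1 + sqrt(3))


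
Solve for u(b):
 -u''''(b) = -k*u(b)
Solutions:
 u(b) = C1*exp(-b*k^(1/4)) + C2*exp(b*k^(1/4)) + C3*exp(-I*b*k^(1/4)) + C4*exp(I*b*k^(1/4))


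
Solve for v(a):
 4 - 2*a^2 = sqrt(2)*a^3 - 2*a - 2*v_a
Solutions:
 v(a) = C1 + sqrt(2)*a^4/8 + a^3/3 - a^2/2 - 2*a


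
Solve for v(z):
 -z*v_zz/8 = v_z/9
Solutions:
 v(z) = C1 + C2*z^(1/9)


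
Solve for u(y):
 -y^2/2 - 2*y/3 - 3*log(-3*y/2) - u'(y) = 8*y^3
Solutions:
 u(y) = C1 - 2*y^4 - y^3/6 - y^2/3 - 3*y*log(-y) + 3*y*(-log(3) + log(2) + 1)


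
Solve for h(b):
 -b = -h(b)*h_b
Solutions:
 h(b) = -sqrt(C1 + b^2)
 h(b) = sqrt(C1 + b^2)


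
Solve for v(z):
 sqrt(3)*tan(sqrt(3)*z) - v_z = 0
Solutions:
 v(z) = C1 - log(cos(sqrt(3)*z))


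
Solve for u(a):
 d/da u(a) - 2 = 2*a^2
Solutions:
 u(a) = C1 + 2*a^3/3 + 2*a


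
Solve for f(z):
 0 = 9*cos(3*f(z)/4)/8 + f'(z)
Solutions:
 9*z/8 - 2*log(sin(3*f(z)/4) - 1)/3 + 2*log(sin(3*f(z)/4) + 1)/3 = C1


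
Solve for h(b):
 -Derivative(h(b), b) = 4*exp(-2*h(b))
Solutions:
 h(b) = log(-sqrt(C1 - 8*b))
 h(b) = log(C1 - 8*b)/2


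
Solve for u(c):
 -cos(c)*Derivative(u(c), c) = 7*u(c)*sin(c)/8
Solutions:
 u(c) = C1*cos(c)^(7/8)


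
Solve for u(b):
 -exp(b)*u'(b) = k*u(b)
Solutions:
 u(b) = C1*exp(k*exp(-b))


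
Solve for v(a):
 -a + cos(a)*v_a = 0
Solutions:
 v(a) = C1 + Integral(a/cos(a), a)


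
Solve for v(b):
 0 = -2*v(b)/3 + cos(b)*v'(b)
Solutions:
 v(b) = C1*(sin(b) + 1)^(1/3)/(sin(b) - 1)^(1/3)


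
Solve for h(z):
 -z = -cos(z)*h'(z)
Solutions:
 h(z) = C1 + Integral(z/cos(z), z)


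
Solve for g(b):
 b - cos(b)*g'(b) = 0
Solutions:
 g(b) = C1 + Integral(b/cos(b), b)


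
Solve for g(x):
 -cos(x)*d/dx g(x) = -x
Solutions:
 g(x) = C1 + Integral(x/cos(x), x)


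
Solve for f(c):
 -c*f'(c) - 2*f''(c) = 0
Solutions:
 f(c) = C1 + C2*erf(c/2)


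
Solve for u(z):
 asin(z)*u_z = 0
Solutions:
 u(z) = C1


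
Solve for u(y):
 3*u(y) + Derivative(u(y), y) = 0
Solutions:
 u(y) = C1*exp(-3*y)


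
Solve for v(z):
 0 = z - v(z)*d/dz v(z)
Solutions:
 v(z) = -sqrt(C1 + z^2)
 v(z) = sqrt(C1 + z^2)


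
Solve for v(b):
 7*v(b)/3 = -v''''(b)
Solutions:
 v(b) = (C1*sin(sqrt(2)*3^(3/4)*7^(1/4)*b/6) + C2*cos(sqrt(2)*3^(3/4)*7^(1/4)*b/6))*exp(-sqrt(2)*3^(3/4)*7^(1/4)*b/6) + (C3*sin(sqrt(2)*3^(3/4)*7^(1/4)*b/6) + C4*cos(sqrt(2)*3^(3/4)*7^(1/4)*b/6))*exp(sqrt(2)*3^(3/4)*7^(1/4)*b/6)


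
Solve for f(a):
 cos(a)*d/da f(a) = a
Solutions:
 f(a) = C1 + Integral(a/cos(a), a)


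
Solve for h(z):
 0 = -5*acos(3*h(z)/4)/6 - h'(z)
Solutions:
 Integral(1/acos(3*_y/4), (_y, h(z))) = C1 - 5*z/6


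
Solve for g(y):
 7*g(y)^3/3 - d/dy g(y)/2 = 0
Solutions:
 g(y) = -sqrt(6)*sqrt(-1/(C1 + 14*y))/2
 g(y) = sqrt(6)*sqrt(-1/(C1 + 14*y))/2


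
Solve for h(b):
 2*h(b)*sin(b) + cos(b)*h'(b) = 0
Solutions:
 h(b) = C1*cos(b)^2


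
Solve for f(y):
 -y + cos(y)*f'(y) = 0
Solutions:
 f(y) = C1 + Integral(y/cos(y), y)


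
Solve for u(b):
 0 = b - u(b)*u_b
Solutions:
 u(b) = -sqrt(C1 + b^2)
 u(b) = sqrt(C1 + b^2)


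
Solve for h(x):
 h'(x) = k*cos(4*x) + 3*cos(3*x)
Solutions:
 h(x) = C1 + k*sin(4*x)/4 + sin(3*x)


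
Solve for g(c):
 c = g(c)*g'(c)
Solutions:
 g(c) = -sqrt(C1 + c^2)
 g(c) = sqrt(C1 + c^2)


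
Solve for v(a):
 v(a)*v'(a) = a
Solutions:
 v(a) = -sqrt(C1 + a^2)
 v(a) = sqrt(C1 + a^2)


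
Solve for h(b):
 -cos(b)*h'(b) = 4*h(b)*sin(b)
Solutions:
 h(b) = C1*cos(b)^4


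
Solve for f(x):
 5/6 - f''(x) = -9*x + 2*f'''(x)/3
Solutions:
 f(x) = C1 + C2*x + C3*exp(-3*x/2) + 3*x^3/2 - 31*x^2/12


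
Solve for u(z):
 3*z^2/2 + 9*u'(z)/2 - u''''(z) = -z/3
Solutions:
 u(z) = C1 + C4*exp(6^(2/3)*z/2) - z^3/9 - z^2/27 + (C2*sin(3*2^(2/3)*3^(1/6)*z/4) + C3*cos(3*2^(2/3)*3^(1/6)*z/4))*exp(-6^(2/3)*z/4)


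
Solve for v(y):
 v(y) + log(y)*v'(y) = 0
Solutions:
 v(y) = C1*exp(-li(y))


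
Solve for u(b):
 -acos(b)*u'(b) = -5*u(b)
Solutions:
 u(b) = C1*exp(5*Integral(1/acos(b), b))


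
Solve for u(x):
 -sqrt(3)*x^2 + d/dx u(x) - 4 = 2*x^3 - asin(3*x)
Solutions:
 u(x) = C1 + x^4/2 + sqrt(3)*x^3/3 - x*asin(3*x) + 4*x - sqrt(1 - 9*x^2)/3


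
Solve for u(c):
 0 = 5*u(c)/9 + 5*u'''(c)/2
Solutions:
 u(c) = C3*exp(-6^(1/3)*c/3) + (C1*sin(2^(1/3)*3^(5/6)*c/6) + C2*cos(2^(1/3)*3^(5/6)*c/6))*exp(6^(1/3)*c/6)


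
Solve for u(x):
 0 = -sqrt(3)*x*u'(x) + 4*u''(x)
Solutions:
 u(x) = C1 + C2*erfi(sqrt(2)*3^(1/4)*x/4)


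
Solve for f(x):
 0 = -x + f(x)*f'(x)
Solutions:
 f(x) = -sqrt(C1 + x^2)
 f(x) = sqrt(C1 + x^2)


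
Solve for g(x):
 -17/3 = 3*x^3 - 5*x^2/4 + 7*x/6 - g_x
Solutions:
 g(x) = C1 + 3*x^4/4 - 5*x^3/12 + 7*x^2/12 + 17*x/3


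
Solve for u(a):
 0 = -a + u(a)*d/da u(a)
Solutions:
 u(a) = -sqrt(C1 + a^2)
 u(a) = sqrt(C1 + a^2)


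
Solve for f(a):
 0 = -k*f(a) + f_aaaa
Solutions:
 f(a) = C1*exp(-a*k^(1/4)) + C2*exp(a*k^(1/4)) + C3*exp(-I*a*k^(1/4)) + C4*exp(I*a*k^(1/4))


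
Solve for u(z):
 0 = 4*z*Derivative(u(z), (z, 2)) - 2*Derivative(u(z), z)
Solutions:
 u(z) = C1 + C2*z^(3/2)


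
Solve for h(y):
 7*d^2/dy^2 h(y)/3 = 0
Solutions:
 h(y) = C1 + C2*y


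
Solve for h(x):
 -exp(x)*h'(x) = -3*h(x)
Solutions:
 h(x) = C1*exp(-3*exp(-x))
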